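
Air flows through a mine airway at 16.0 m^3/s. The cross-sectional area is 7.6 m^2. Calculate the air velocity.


2.1053 m/s

Velocity = flow rate / cross-sectional area
= 16.0 / 7.6
= 2.1053 m/s


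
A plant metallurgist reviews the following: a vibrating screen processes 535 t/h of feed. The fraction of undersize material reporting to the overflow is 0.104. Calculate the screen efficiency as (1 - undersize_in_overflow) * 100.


89.6%

Screen efficiency = (1 - fraction of undersize in overflow) * 100
= (1 - 0.104) * 100
= 0.896 * 100
= 89.6%


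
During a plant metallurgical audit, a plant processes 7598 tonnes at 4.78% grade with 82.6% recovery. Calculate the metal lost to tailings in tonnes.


Total metal in feed:
= 7598 * 4.78 / 100 = 363.1844 tonnes
Metal recovered:
= 363.1844 * 82.6 / 100 = 299.9903144 tonnes
Metal lost to tailings:
= 363.1844 - 299.9903144
= 63.1941 tonnes

63.1941 tonnes


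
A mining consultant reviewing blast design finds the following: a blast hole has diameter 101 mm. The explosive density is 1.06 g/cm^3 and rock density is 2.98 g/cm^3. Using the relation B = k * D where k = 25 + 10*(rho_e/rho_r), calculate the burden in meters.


First, compute k:
rho_e / rho_r = 1.06 / 2.98 = 0.355704698
k = 25 + 10 * 0.355704698 = 28.55704698
Then, compute burden:
B = k * D / 1000 = 28.55704698 * 101 / 1000
= 2884.261745 / 1000
= 2.8843 m

2.8843 m


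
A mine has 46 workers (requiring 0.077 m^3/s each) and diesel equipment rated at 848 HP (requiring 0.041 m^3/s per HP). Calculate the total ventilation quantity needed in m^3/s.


Airflow for workers:
Q_people = 46 * 0.077 = 3.542 m^3/s
Airflow for diesel equipment:
Q_diesel = 848 * 0.041 = 34.768 m^3/s
Total ventilation:
Q_total = 3.542 + 34.768
= 38.31 m^3/s

38.31 m^3/s


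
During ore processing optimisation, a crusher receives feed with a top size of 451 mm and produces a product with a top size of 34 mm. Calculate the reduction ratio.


13.2647

Reduction ratio = feed size / product size
= 451 / 34
= 13.2647


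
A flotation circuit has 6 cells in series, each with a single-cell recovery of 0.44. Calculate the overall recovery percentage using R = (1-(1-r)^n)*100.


96.9159%

Complement of single-cell recovery:
1 - r = 1 - 0.44 = 0.56
Raise to power n:
(1 - r)^6 = 0.56^6 = 0.03084097946
Overall recovery:
R = (1 - 0.03084097946) * 100
= 96.9159%


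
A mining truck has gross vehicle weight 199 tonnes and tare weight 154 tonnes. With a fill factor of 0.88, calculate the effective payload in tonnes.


39.6 tonnes

Maximum payload = gross - tare
= 199 - 154 = 45 tonnes
Effective payload = max payload * fill factor
= 45 * 0.88
= 39.6 tonnes


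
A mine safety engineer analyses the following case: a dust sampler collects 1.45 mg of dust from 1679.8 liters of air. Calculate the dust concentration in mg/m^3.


0.8632 mg/m^3

Convert liters to m^3: 1 m^3 = 1000 L
Concentration = mass / volume * 1000
= 1.45 / 1679.8 * 1000
= 0.0008631979998 * 1000
= 0.8632 mg/m^3


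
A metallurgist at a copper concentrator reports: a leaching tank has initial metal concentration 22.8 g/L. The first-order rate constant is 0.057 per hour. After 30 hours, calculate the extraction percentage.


81.9134%

Compute the exponent:
-k * t = -0.057 * 30 = -1.71
Remaining concentration:
C = 22.8 * exp(-1.71)
= 22.8 * 0.1808657926
= 4.123740072 g/L
Extracted = 22.8 - 4.123740072 = 18.67625993 g/L
Extraction % = 18.67625993 / 22.8 * 100
= 81.9134%


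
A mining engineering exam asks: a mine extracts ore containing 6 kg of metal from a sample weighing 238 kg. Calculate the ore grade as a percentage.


Ore grade = (metal mass / ore mass) * 100
= (6 / 238) * 100
= 0.02521008403 * 100
= 2.521%

2.521%


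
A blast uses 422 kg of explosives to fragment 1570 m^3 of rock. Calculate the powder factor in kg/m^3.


0.2688 kg/m^3

Powder factor = explosive mass / rock volume
= 422 / 1570
= 0.2688 kg/m^3


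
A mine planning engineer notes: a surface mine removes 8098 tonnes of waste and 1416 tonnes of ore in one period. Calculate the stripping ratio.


Stripping ratio = waste tonnage / ore tonnage
= 8098 / 1416
= 5.7189

5.7189


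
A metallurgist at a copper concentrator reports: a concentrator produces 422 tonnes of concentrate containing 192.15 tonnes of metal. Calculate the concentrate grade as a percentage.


45.5332%

Grade = (metal in concentrate / concentrate mass) * 100
= (192.15 / 422) * 100
= 0.4553317536 * 100
= 45.5332%


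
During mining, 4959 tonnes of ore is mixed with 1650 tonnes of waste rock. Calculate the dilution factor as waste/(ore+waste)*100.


Total material = ore + waste
= 4959 + 1650 = 6609 tonnes
Dilution = waste / total * 100
= 1650 / 6609 * 100
= 0.2496595552 * 100
= 24.966%

24.966%


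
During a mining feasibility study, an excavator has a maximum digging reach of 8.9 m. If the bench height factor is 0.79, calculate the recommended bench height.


7.031 m

Bench height = reach * factor
= 8.9 * 0.79
= 7.031 m


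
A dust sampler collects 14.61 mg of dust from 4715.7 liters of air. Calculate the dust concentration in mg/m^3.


3.0982 mg/m^3

Convert liters to m^3: 1 m^3 = 1000 L
Concentration = mass / volume * 1000
= 14.61 / 4715.7 * 1000
= 0.003098161461 * 1000
= 3.0982 mg/m^3


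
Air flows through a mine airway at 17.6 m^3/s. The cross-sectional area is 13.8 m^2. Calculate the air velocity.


1.2754 m/s

Velocity = flow rate / cross-sectional area
= 17.6 / 13.8
= 1.2754 m/s


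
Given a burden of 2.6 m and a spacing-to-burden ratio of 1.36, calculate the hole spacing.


3.536 m

Spacing = burden * ratio
= 2.6 * 1.36
= 3.536 m


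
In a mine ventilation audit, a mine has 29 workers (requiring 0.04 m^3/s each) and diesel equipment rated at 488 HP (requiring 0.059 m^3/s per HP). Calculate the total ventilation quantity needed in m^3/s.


Airflow for workers:
Q_people = 29 * 0.04 = 1.16 m^3/s
Airflow for diesel equipment:
Q_diesel = 488 * 0.059 = 28.792 m^3/s
Total ventilation:
Q_total = 1.16 + 28.792
= 29.952 m^3/s

29.952 m^3/s


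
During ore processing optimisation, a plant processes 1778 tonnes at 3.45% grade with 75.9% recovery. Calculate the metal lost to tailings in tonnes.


Total metal in feed:
= 1778 * 3.45 / 100 = 61.341 tonnes
Metal recovered:
= 61.341 * 75.9 / 100 = 46.557819 tonnes
Metal lost to tailings:
= 61.341 - 46.557819
= 14.7832 tonnes

14.7832 tonnes


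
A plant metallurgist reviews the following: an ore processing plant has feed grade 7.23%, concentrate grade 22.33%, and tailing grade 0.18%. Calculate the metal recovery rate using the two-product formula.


Using the two-product formula:
R = 100 * c * (f - t) / (f * (c - t))
Numerator = 100 * 22.33 * (7.23 - 0.18)
= 100 * 22.33 * 7.05
= 15742.65
Denominator = 7.23 * (22.33 - 0.18)
= 7.23 * 22.15
= 160.1445
R = 15742.65 / 160.1445
= 98.3028%

98.3028%


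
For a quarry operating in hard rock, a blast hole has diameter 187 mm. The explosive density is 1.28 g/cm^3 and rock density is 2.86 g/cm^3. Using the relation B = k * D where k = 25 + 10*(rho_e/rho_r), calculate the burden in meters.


First, compute k:
rho_e / rho_r = 1.28 / 2.86 = 0.4475524476
k = 25 + 10 * 0.4475524476 = 29.47552448
Then, compute burden:
B = k * D / 1000 = 29.47552448 * 187 / 1000
= 5511.923077 / 1000
= 5.5119 m

5.5119 m


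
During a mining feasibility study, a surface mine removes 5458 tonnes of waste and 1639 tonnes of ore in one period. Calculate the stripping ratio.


Stripping ratio = waste tonnage / ore tonnage
= 5458 / 1639
= 3.3301

3.3301


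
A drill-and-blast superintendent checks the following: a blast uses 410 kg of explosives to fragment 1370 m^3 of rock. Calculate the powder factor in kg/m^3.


Powder factor = explosive mass / rock volume
= 410 / 1370
= 0.2993 kg/m^3

0.2993 kg/m^3


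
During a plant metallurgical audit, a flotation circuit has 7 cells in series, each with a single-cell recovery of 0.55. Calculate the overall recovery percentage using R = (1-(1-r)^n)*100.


Complement of single-cell recovery:
1 - r = 1 - 0.55 = 0.45
Raise to power n:
(1 - r)^7 = 0.45^7 = 0.003736694531
Overall recovery:
R = (1 - 0.003736694531) * 100
= 99.6263%

99.6263%


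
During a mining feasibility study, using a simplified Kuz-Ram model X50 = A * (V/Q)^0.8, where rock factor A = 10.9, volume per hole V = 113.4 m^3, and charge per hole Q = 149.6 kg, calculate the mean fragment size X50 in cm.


8.7332 cm

Compute V/Q:
V/Q = 113.4 / 149.6 = 0.7580213904
Raise to the power 0.8:
(V/Q)^0.8 = 0.7580213904^0.8 = 0.8012078004
Multiply by A:
X50 = 10.9 * 0.8012078004
= 8.7332 cm


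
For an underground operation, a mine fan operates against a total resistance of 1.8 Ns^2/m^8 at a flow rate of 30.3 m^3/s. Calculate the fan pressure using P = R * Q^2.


Compute Q^2:
Q^2 = 30.3^2 = 918.09
Compute pressure:
P = R * Q^2 = 1.8 * 918.09
= 1652.562 Pa

1652.562 Pa


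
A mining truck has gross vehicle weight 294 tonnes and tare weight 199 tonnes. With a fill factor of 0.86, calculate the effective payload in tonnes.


81.7 tonnes

Maximum payload = gross - tare
= 294 - 199 = 95 tonnes
Effective payload = max payload * fill factor
= 95 * 0.86
= 81.7 tonnes


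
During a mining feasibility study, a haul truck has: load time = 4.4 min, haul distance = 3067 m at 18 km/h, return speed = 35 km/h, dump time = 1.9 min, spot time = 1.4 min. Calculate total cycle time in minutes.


Convert haul speed to m/min: 18 * 1000/60 = 300 m/min
Haul time = 3067 / 300 = 10.22333333 min
Convert return speed to m/min: 35 * 1000/60 = 583.3333333 m/min
Return time = 3067 / 583.3333333 = 5.257714286 min
Total cycle time:
= 4.4 + 10.22333333 + 1.9 + 5.257714286 + 1.4
= 23.181 min

23.181 min


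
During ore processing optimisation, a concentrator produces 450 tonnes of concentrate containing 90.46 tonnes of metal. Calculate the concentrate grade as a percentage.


20.1022%

Grade = (metal in concentrate / concentrate mass) * 100
= (90.46 / 450) * 100
= 0.2010222222 * 100
= 20.1022%


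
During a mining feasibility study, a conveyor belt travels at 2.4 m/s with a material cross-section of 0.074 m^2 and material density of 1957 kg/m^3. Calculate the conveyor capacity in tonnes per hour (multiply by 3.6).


1251.2275 t/h

Volumetric flow = speed * area
= 2.4 * 0.074 = 0.1776 m^3/s
Mass flow = volumetric * density
= 0.1776 * 1957 = 347.5632 kg/s
Convert to t/h: multiply by 3.6
Capacity = 347.5632 * 3.6
= 1251.2275 t/h


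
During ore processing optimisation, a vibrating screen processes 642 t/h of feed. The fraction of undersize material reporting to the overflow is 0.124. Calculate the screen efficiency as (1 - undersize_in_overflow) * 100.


87.6%

Screen efficiency = (1 - fraction of undersize in overflow) * 100
= (1 - 0.124) * 100
= 0.876 * 100
= 87.6%


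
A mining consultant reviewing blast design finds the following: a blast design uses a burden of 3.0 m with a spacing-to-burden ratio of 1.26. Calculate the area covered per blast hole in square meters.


11.34 m^2

First, find the spacing:
Spacing = burden * ratio = 3.0 * 1.26
= 3.78 m
Then, calculate the area:
Area = burden * spacing = 3.0 * 3.78
= 11.34 m^2


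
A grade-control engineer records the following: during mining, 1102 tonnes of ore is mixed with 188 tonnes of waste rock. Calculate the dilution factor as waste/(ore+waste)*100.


14.5736%

Total material = ore + waste
= 1102 + 188 = 1290 tonnes
Dilution = waste / total * 100
= 188 / 1290 * 100
= 0.1457364341 * 100
= 14.5736%


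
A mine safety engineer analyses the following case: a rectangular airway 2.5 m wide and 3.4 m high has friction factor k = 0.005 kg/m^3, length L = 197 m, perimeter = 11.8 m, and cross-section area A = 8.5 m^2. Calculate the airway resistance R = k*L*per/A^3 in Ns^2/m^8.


0.0189 Ns^2/m^8

Compute the numerator:
k * L * per = 0.005 * 197 * 11.8
= 11.623
Compute the denominator:
A^3 = 8.5^3 = 614.125
Resistance:
R = 11.623 / 614.125
= 0.0189 Ns^2/m^8


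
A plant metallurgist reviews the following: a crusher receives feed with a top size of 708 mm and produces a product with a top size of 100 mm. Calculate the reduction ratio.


7.08

Reduction ratio = feed size / product size
= 708 / 100
= 7.08


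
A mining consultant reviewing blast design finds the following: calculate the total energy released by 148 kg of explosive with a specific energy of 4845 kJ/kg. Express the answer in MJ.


717.06 MJ

Energy = mass * specific_energy / 1000
= 148 * 4845 / 1000
= 717060 / 1000
= 717.06 MJ


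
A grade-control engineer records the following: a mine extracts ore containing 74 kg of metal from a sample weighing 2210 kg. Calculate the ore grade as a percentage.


3.3484%

Ore grade = (metal mass / ore mass) * 100
= (74 / 2210) * 100
= 0.0334841629 * 100
= 3.3484%


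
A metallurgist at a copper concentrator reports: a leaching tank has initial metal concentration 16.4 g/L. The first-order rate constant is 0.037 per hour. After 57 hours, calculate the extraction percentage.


Compute the exponent:
-k * t = -0.037 * 57 = -2.109
Remaining concentration:
C = 16.4 * exp(-2.109)
= 16.4 * 0.121359265
= 1.990291947 g/L
Extracted = 16.4 - 1.990291947 = 14.40970805 g/L
Extraction % = 14.40970805 / 16.4 * 100
= 87.8641%

87.8641%


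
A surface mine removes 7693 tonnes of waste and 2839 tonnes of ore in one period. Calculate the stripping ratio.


2.7098

Stripping ratio = waste tonnage / ore tonnage
= 7693 / 2839
= 2.7098


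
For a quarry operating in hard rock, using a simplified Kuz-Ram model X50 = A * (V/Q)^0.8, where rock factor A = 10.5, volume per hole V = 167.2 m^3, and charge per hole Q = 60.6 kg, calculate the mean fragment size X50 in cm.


23.6483 cm

Compute V/Q:
V/Q = 167.2 / 60.6 = 2.759075908
Raise to the power 0.8:
(V/Q)^0.8 = 2.759075908^0.8 = 2.252220562
Multiply by A:
X50 = 10.5 * 2.252220562
= 23.6483 cm


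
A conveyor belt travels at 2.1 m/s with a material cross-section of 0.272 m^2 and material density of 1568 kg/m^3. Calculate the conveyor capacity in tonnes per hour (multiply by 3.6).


3224.3098 t/h

Volumetric flow = speed * area
= 2.1 * 0.272 = 0.5712 m^3/s
Mass flow = volumetric * density
= 0.5712 * 1568 = 895.6416 kg/s
Convert to t/h: multiply by 3.6
Capacity = 895.6416 * 3.6
= 3224.3098 t/h


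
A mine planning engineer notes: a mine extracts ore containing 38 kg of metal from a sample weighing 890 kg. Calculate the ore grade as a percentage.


4.2697%

Ore grade = (metal mass / ore mass) * 100
= (38 / 890) * 100
= 0.04269662921 * 100
= 4.2697%


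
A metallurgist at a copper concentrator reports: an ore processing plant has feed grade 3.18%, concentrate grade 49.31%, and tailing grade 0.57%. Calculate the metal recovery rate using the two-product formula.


83.0353%

Using the two-product formula:
R = 100 * c * (f - t) / (f * (c - t))
Numerator = 100 * 49.31 * (3.18 - 0.57)
= 100 * 49.31 * 2.61
= 12869.91
Denominator = 3.18 * (49.31 - 0.57)
= 3.18 * 48.74
= 154.9932
R = 12869.91 / 154.9932
= 83.0353%


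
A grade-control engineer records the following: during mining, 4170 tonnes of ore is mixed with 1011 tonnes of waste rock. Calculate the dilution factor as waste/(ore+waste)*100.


19.5136%

Total material = ore + waste
= 4170 + 1011 = 5181 tonnes
Dilution = waste / total * 100
= 1011 / 5181 * 100
= 0.1951360741 * 100
= 19.5136%


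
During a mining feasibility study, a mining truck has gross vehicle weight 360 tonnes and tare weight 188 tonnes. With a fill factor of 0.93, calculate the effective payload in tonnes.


Maximum payload = gross - tare
= 360 - 188 = 172 tonnes
Effective payload = max payload * fill factor
= 172 * 0.93
= 159.96 tonnes

159.96 tonnes


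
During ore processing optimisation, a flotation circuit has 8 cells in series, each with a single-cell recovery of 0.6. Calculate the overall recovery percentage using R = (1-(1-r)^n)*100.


99.9345%

Complement of single-cell recovery:
1 - r = 1 - 0.6 = 0.4
Raise to power n:
(1 - r)^8 = 0.4^8 = 0.00065536
Overall recovery:
R = (1 - 0.00065536) * 100
= 99.9345%


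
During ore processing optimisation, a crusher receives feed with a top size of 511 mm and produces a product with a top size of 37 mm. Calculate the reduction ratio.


13.8108

Reduction ratio = feed size / product size
= 511 / 37
= 13.8108


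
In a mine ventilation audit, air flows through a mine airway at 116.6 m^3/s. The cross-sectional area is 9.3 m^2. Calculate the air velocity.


12.5376 m/s

Velocity = flow rate / cross-sectional area
= 116.6 / 9.3
= 12.5376 m/s


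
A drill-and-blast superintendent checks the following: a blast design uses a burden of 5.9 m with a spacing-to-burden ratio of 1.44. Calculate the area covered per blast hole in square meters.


50.1264 m^2

First, find the spacing:
Spacing = burden * ratio = 5.9 * 1.44
= 8.496 m
Then, calculate the area:
Area = burden * spacing = 5.9 * 8.496
= 50.1264 m^2


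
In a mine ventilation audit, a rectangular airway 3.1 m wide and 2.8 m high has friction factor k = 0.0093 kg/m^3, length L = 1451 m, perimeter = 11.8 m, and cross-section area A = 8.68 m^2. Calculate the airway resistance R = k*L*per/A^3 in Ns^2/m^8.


0.2435 Ns^2/m^8

Compute the numerator:
k * L * per = 0.0093 * 1451 * 11.8
= 159.23274
Compute the denominator:
A^3 = 8.68^3 = 653.972032
Resistance:
R = 159.23274 / 653.972032
= 0.2435 Ns^2/m^8


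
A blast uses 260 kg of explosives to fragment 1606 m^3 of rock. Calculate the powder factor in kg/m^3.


0.1619 kg/m^3

Powder factor = explosive mass / rock volume
= 260 / 1606
= 0.1619 kg/m^3


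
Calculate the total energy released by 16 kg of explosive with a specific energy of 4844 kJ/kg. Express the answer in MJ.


77.504 MJ

Energy = mass * specific_energy / 1000
= 16 * 4844 / 1000
= 77504 / 1000
= 77.504 MJ


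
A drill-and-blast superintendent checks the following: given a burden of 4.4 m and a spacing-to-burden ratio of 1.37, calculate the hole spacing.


Spacing = burden * ratio
= 4.4 * 1.37
= 6.028 m

6.028 m


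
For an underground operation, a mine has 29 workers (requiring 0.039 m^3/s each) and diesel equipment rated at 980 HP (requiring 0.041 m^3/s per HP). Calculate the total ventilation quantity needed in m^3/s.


Airflow for workers:
Q_people = 29 * 0.039 = 1.131 m^3/s
Airflow for diesel equipment:
Q_diesel = 980 * 0.041 = 40.18 m^3/s
Total ventilation:
Q_total = 1.131 + 40.18
= 41.311 m^3/s

41.311 m^3/s


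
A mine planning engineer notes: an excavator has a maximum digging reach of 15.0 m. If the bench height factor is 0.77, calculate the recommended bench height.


Bench height = reach * factor
= 15.0 * 0.77
= 11.55 m

11.55 m


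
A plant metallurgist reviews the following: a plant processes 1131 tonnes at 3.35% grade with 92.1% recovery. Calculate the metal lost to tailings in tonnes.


Total metal in feed:
= 1131 * 3.35 / 100 = 37.8885 tonnes
Metal recovered:
= 37.8885 * 92.1 / 100 = 34.8953085 tonnes
Metal lost to tailings:
= 37.8885 - 34.8953085
= 2.9932 tonnes

2.9932 tonnes


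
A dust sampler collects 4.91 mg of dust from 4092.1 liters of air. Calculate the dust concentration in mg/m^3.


1.1999 mg/m^3

Convert liters to m^3: 1 m^3 = 1000 L
Concentration = mass / volume * 1000
= 4.91 / 4092.1 * 1000
= 0.001199872926 * 1000
= 1.1999 mg/m^3


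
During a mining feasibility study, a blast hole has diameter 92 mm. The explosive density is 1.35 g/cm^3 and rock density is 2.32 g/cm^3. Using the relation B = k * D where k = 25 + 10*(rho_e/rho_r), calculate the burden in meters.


2.8353 m

First, compute k:
rho_e / rho_r = 1.35 / 2.32 = 0.5818965517
k = 25 + 10 * 0.5818965517 = 30.81896552
Then, compute burden:
B = k * D / 1000 = 30.81896552 * 92 / 1000
= 2835.344828 / 1000
= 2.8353 m


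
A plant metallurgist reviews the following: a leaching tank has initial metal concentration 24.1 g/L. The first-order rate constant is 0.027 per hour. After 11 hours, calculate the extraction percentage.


Compute the exponent:
-k * t = -0.027 * 11 = -0.297
Remaining concentration:
C = 24.1 * exp(-0.297)
= 24.1 * 0.7430440124
= 17.9073607 g/L
Extracted = 24.1 - 17.9073607 = 6.192639302 g/L
Extraction % = 6.192639302 / 24.1 * 100
= 25.6956%

25.6956%


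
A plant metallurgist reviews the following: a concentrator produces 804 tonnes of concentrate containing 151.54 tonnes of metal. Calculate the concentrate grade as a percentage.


Grade = (metal in concentrate / concentrate mass) * 100
= (151.54 / 804) * 100
= 0.1884825871 * 100
= 18.8483%

18.8483%


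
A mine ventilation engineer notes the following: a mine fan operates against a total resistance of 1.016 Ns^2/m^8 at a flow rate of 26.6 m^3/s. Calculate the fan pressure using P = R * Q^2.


Compute Q^2:
Q^2 = 26.6^2 = 707.56
Compute pressure:
P = R * Q^2 = 1.016 * 707.56
= 718.881 Pa

718.881 Pa


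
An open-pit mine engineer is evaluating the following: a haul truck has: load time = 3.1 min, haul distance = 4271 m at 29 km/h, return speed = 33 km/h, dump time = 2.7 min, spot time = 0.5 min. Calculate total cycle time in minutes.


Convert haul speed to m/min: 29 * 1000/60 = 483.3333333 m/min
Haul time = 4271 / 483.3333333 = 8.836551724 min
Convert return speed to m/min: 33 * 1000/60 = 550 m/min
Return time = 4271 / 550 = 7.765454545 min
Total cycle time:
= 3.1 + 8.836551724 + 2.7 + 7.765454545 + 0.5
= 22.902 min

22.902 min


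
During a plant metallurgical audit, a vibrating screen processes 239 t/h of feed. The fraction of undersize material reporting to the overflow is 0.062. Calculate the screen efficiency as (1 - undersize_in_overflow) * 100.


93.8%

Screen efficiency = (1 - fraction of undersize in overflow) * 100
= (1 - 0.062) * 100
= 0.938 * 100
= 93.8%


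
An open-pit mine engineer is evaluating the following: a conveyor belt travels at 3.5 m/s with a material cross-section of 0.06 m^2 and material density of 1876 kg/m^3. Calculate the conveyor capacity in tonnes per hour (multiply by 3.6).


Volumetric flow = speed * area
= 3.5 * 0.06 = 0.21 m^3/s
Mass flow = volumetric * density
= 0.21 * 1876 = 393.96 kg/s
Convert to t/h: multiply by 3.6
Capacity = 393.96 * 3.6
= 1418.256 t/h

1418.256 t/h


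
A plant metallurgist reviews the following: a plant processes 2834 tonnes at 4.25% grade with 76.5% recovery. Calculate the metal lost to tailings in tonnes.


28.3046 tonnes

Total metal in feed:
= 2834 * 4.25 / 100 = 120.445 tonnes
Metal recovered:
= 120.445 * 76.5 / 100 = 92.140425 tonnes
Metal lost to tailings:
= 120.445 - 92.140425
= 28.3046 tonnes


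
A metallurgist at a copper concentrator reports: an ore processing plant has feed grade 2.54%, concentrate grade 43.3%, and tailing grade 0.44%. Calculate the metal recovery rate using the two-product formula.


83.5259%

Using the two-product formula:
R = 100 * c * (f - t) / (f * (c - t))
Numerator = 100 * 43.3 * (2.54 - 0.44)
= 100 * 43.3 * 2.1
= 9093.0
Denominator = 2.54 * (43.3 - 0.44)
= 2.54 * 42.86
= 108.8644
R = 9093.0 / 108.8644
= 83.5259%


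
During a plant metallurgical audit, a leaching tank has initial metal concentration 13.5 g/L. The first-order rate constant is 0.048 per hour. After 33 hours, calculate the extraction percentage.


Compute the exponent:
-k * t = -0.048 * 33 = -1.584
Remaining concentration:
C = 13.5 * exp(-1.584)
= 13.5 * 0.2051528434
= 2.769563386 g/L
Extracted = 13.5 - 2.769563386 = 10.73043661 g/L
Extraction % = 10.73043661 / 13.5 * 100
= 79.4847%

79.4847%


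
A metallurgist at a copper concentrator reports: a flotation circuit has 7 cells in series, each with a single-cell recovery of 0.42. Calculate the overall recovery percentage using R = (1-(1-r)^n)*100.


Complement of single-cell recovery:
1 - r = 1 - 0.42 = 0.58
Raise to power n:
(1 - r)^7 = 0.58^7 = 0.02207984168
Overall recovery:
R = (1 - 0.02207984168) * 100
= 97.792%

97.792%


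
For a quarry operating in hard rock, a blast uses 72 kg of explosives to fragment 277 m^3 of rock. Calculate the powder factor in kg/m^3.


0.2599 kg/m^3

Powder factor = explosive mass / rock volume
= 72 / 277
= 0.2599 kg/m^3


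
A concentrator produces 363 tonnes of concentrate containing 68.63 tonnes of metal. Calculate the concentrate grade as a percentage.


Grade = (metal in concentrate / concentrate mass) * 100
= (68.63 / 363) * 100
= 0.1890633609 * 100
= 18.9063%

18.9063%


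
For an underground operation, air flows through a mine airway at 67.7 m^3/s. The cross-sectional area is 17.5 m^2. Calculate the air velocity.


Velocity = flow rate / cross-sectional area
= 67.7 / 17.5
= 3.8686 m/s

3.8686 m/s


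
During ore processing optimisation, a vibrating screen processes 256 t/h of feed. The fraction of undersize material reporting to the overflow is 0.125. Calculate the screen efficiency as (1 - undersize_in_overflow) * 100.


87.5%

Screen efficiency = (1 - fraction of undersize in overflow) * 100
= (1 - 0.125) * 100
= 0.875 * 100
= 87.5%


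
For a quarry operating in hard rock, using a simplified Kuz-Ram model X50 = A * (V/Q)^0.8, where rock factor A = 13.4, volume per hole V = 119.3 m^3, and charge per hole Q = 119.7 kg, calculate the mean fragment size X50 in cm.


13.3642 cm

Compute V/Q:
V/Q = 119.3 / 119.7 = 0.9966583124
Raise to the power 0.8:
(V/Q)^0.8 = 0.9966583124^0.8 = 0.9973257554
Multiply by A:
X50 = 13.4 * 0.9973257554
= 13.3642 cm


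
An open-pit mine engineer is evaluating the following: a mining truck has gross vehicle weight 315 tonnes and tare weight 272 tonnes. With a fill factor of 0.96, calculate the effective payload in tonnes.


41.28 tonnes

Maximum payload = gross - tare
= 315 - 272 = 43 tonnes
Effective payload = max payload * fill factor
= 43 * 0.96
= 41.28 tonnes


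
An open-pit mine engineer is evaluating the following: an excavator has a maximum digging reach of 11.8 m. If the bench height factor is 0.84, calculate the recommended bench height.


Bench height = reach * factor
= 11.8 * 0.84
= 9.912 m

9.912 m


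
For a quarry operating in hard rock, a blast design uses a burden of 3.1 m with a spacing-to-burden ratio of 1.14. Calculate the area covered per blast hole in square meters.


10.9554 m^2

First, find the spacing:
Spacing = burden * ratio = 3.1 * 1.14
= 3.534 m
Then, calculate the area:
Area = burden * spacing = 3.1 * 3.534
= 10.9554 m^2


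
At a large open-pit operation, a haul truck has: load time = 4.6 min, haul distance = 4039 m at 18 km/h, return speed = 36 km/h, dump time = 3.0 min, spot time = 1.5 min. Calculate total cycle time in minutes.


Convert haul speed to m/min: 18 * 1000/60 = 300 m/min
Haul time = 4039 / 300 = 13.46333333 min
Convert return speed to m/min: 36 * 1000/60 = 600 m/min
Return time = 4039 / 600 = 6.731666667 min
Total cycle time:
= 4.6 + 13.46333333 + 3.0 + 6.731666667 + 1.5
= 29.295 min

29.295 min


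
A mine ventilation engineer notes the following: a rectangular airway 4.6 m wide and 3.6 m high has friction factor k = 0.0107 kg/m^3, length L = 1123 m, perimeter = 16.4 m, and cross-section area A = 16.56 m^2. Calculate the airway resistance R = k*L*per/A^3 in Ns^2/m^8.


0.0434 Ns^2/m^8

Compute the numerator:
k * L * per = 0.0107 * 1123 * 16.4
= 197.06404
Compute the denominator:
A^3 = 16.56^3 = 4541.308416
Resistance:
R = 197.06404 / 4541.308416
= 0.0434 Ns^2/m^8


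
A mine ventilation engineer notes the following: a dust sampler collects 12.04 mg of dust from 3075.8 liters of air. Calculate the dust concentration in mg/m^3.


3.9144 mg/m^3

Convert liters to m^3: 1 m^3 = 1000 L
Concentration = mass / volume * 1000
= 12.04 / 3075.8 * 1000
= 0.003914428766 * 1000
= 3.9144 mg/m^3


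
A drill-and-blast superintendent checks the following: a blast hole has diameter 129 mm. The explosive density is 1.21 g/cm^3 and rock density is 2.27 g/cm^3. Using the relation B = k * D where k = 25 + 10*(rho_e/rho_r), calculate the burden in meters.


First, compute k:
rho_e / rho_r = 1.21 / 2.27 = 0.5330396476
k = 25 + 10 * 0.5330396476 = 30.33039648
Then, compute burden:
B = k * D / 1000 = 30.33039648 * 129 / 1000
= 3912.621145 / 1000
= 3.9126 m

3.9126 m


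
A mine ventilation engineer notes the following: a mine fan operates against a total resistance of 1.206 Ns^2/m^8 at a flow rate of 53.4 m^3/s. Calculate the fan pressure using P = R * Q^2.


3438.9814 Pa

Compute Q^2:
Q^2 = 53.4^2 = 2851.56
Compute pressure:
P = R * Q^2 = 1.206 * 2851.56
= 3438.9814 Pa


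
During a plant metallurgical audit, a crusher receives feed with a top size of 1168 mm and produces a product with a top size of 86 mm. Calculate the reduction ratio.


13.5814

Reduction ratio = feed size / product size
= 1168 / 86
= 13.5814


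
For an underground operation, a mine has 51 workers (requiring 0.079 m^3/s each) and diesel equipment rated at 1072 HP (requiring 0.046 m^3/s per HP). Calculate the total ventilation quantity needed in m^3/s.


53.341 m^3/s

Airflow for workers:
Q_people = 51 * 0.079 = 4.029 m^3/s
Airflow for diesel equipment:
Q_diesel = 1072 * 0.046 = 49.312 m^3/s
Total ventilation:
Q_total = 4.029 + 49.312
= 53.341 m^3/s


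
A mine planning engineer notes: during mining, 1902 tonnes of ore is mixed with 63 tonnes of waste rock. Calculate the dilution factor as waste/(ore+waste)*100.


3.2061%

Total material = ore + waste
= 1902 + 63 = 1965 tonnes
Dilution = waste / total * 100
= 63 / 1965 * 100
= 0.0320610687 * 100
= 3.2061%


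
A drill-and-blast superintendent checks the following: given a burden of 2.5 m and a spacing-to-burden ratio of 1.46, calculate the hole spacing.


Spacing = burden * ratio
= 2.5 * 1.46
= 3.65 m

3.65 m


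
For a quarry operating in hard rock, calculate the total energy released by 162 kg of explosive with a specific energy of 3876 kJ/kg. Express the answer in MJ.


Energy = mass * specific_energy / 1000
= 162 * 3876 / 1000
= 627912 / 1000
= 627.912 MJ

627.912 MJ


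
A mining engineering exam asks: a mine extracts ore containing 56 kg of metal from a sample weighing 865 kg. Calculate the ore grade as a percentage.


6.474%

Ore grade = (metal mass / ore mass) * 100
= (56 / 865) * 100
= 0.06473988439 * 100
= 6.474%


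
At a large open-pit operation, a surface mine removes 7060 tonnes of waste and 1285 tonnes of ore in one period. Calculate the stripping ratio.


Stripping ratio = waste tonnage / ore tonnage
= 7060 / 1285
= 5.4942

5.4942


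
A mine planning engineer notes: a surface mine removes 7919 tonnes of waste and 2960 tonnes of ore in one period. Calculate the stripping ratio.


2.6753

Stripping ratio = waste tonnage / ore tonnage
= 7919 / 2960
= 2.6753


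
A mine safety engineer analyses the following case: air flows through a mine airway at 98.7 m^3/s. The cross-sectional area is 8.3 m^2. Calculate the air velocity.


11.8916 m/s

Velocity = flow rate / cross-sectional area
= 98.7 / 8.3
= 11.8916 m/s


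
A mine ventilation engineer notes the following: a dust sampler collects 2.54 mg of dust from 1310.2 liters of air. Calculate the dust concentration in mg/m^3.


Convert liters to m^3: 1 m^3 = 1000 L
Concentration = mass / volume * 1000
= 2.54 / 1310.2 * 1000
= 0.001938635323 * 1000
= 1.9386 mg/m^3

1.9386 mg/m^3


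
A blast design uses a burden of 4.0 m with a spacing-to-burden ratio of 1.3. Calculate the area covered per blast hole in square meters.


First, find the spacing:
Spacing = burden * ratio = 4.0 * 1.3
= 5.2 m
Then, calculate the area:
Area = burden * spacing = 4.0 * 5.2
= 20.8 m^2

20.8 m^2


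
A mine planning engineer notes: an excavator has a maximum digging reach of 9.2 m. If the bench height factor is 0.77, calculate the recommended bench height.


7.084 m

Bench height = reach * factor
= 9.2 * 0.77
= 7.084 m


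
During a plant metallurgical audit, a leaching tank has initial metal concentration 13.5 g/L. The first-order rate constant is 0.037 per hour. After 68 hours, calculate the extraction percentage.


91.9218%

Compute the exponent:
-k * t = -0.037 * 68 = -2.516
Remaining concentration:
C = 13.5 * exp(-2.516)
= 13.5 * 0.08078208971
= 1.090558211 g/L
Extracted = 13.5 - 1.090558211 = 12.40944179 g/L
Extraction % = 12.40944179 / 13.5 * 100
= 91.9218%


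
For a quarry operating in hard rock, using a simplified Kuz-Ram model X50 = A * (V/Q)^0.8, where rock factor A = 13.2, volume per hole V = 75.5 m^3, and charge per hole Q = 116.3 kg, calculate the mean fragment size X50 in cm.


9.3426 cm

Compute V/Q:
V/Q = 75.5 / 116.3 = 0.649183147
Raise to the power 0.8:
(V/Q)^0.8 = 0.649183147^0.8 = 0.7077726713
Multiply by A:
X50 = 13.2 * 0.7077726713
= 9.3426 cm


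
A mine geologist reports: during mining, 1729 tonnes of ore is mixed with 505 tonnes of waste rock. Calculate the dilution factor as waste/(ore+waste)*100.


Total material = ore + waste
= 1729 + 505 = 2234 tonnes
Dilution = waste / total * 100
= 505 / 2234 * 100
= 0.2260519248 * 100
= 22.6052%

22.6052%


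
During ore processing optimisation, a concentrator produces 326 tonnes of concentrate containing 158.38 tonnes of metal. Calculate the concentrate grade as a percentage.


48.5828%

Grade = (metal in concentrate / concentrate mass) * 100
= (158.38 / 326) * 100
= 0.4858282209 * 100
= 48.5828%


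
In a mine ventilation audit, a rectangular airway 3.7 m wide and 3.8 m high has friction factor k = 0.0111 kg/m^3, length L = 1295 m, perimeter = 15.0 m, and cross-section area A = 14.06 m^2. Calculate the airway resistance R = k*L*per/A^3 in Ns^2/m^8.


0.0776 Ns^2/m^8

Compute the numerator:
k * L * per = 0.0111 * 1295 * 15.0
= 215.6175
Compute the denominator:
A^3 = 14.06^3 = 2779.431416
Resistance:
R = 215.6175 / 2779.431416
= 0.0776 Ns^2/m^8


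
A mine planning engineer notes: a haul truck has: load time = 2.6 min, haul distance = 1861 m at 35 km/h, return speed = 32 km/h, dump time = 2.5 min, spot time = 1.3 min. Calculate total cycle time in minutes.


13.0797 min

Convert haul speed to m/min: 35 * 1000/60 = 583.3333333 m/min
Haul time = 1861 / 583.3333333 = 3.190285714 min
Convert return speed to m/min: 32 * 1000/60 = 533.3333333 m/min
Return time = 1861 / 533.3333333 = 3.489375 min
Total cycle time:
= 2.6 + 3.190285714 + 2.5 + 3.489375 + 1.3
= 13.0797 min


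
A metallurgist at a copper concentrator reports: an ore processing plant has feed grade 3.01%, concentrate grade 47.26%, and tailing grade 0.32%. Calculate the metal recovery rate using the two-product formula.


89.978%

Using the two-product formula:
R = 100 * c * (f - t) / (f * (c - t))
Numerator = 100 * 47.26 * (3.01 - 0.32)
= 100 * 47.26 * 2.69
= 12712.94
Denominator = 3.01 * (47.26 - 0.32)
= 3.01 * 46.94
= 141.2894
R = 12712.94 / 141.2894
= 89.978%


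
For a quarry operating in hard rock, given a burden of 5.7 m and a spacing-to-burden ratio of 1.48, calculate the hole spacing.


Spacing = burden * ratio
= 5.7 * 1.48
= 8.436 m

8.436 m


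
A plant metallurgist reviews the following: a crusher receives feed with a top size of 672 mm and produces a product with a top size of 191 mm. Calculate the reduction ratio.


Reduction ratio = feed size / product size
= 672 / 191
= 3.5183

3.5183


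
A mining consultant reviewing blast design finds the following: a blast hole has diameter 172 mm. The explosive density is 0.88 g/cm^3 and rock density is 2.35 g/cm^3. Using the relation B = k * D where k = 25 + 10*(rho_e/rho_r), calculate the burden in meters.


4.9441 m

First, compute k:
rho_e / rho_r = 0.88 / 2.35 = 0.3744680851
k = 25 + 10 * 0.3744680851 = 28.74468085
Then, compute burden:
B = k * D / 1000 = 28.74468085 * 172 / 1000
= 4944.085106 / 1000
= 4.9441 m


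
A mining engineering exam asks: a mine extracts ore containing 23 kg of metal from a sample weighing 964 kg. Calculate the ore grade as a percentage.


2.3859%

Ore grade = (metal mass / ore mass) * 100
= (23 / 964) * 100
= 0.02385892116 * 100
= 2.3859%


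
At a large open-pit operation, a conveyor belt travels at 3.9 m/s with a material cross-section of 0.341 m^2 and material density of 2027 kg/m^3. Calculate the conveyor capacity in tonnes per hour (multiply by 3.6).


9704.5463 t/h

Volumetric flow = speed * area
= 3.9 * 0.341 = 1.3299 m^3/s
Mass flow = volumetric * density
= 1.3299 * 2027 = 2695.7073 kg/s
Convert to t/h: multiply by 3.6
Capacity = 2695.7073 * 3.6
= 9704.5463 t/h


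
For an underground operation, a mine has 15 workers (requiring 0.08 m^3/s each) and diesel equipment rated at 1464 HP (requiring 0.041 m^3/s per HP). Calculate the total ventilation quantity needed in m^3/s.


Airflow for workers:
Q_people = 15 * 0.08 = 1.2 m^3/s
Airflow for diesel equipment:
Q_diesel = 1464 * 0.041 = 60.024 m^3/s
Total ventilation:
Q_total = 1.2 + 60.024
= 61.224 m^3/s

61.224 m^3/s


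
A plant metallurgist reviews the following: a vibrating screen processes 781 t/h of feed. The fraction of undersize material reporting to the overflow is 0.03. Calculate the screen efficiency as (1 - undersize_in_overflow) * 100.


97.0%

Screen efficiency = (1 - fraction of undersize in overflow) * 100
= (1 - 0.03) * 100
= 0.97 * 100
= 97.0%


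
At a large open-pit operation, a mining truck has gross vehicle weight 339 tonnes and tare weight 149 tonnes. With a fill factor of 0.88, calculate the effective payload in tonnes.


167.2 tonnes

Maximum payload = gross - tare
= 339 - 149 = 190 tonnes
Effective payload = max payload * fill factor
= 190 * 0.88
= 167.2 tonnes


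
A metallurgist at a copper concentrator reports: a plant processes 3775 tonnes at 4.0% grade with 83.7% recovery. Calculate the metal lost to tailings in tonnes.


Total metal in feed:
= 3775 * 4.0 / 100 = 151.0 tonnes
Metal recovered:
= 151.0 * 83.7 / 100 = 126.387 tonnes
Metal lost to tailings:
= 151.0 - 126.387
= 24.613 tonnes

24.613 tonnes


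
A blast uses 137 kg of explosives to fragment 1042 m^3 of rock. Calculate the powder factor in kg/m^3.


0.1315 kg/m^3

Powder factor = explosive mass / rock volume
= 137 / 1042
= 0.1315 kg/m^3


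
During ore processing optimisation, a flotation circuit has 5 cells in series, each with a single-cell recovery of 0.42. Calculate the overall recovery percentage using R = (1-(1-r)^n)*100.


Complement of single-cell recovery:
1 - r = 1 - 0.42 = 0.58
Raise to power n:
(1 - r)^5 = 0.58^5 = 0.0656356768
Overall recovery:
R = (1 - 0.0656356768) * 100
= 93.4364%

93.4364%


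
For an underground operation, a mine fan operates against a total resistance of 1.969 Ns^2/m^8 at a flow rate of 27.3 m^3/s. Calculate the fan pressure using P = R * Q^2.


1467.476 Pa

Compute Q^2:
Q^2 = 27.3^2 = 745.29
Compute pressure:
P = R * Q^2 = 1.969 * 745.29
= 1467.476 Pa


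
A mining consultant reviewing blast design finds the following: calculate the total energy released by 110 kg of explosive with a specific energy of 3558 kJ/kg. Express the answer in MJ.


Energy = mass * specific_energy / 1000
= 110 * 3558 / 1000
= 391380 / 1000
= 391.38 MJ

391.38 MJ


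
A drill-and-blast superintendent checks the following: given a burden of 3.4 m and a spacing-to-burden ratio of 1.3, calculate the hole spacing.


Spacing = burden * ratio
= 3.4 * 1.3
= 4.42 m

4.42 m


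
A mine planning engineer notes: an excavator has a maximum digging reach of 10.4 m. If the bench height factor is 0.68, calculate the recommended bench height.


Bench height = reach * factor
= 10.4 * 0.68
= 7.072 m

7.072 m


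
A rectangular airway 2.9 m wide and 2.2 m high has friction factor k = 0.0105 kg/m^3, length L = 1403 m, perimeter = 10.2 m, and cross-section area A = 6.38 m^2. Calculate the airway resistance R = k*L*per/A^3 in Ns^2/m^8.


0.5786 Ns^2/m^8

Compute the numerator:
k * L * per = 0.0105 * 1403 * 10.2
= 150.2613
Compute the denominator:
A^3 = 6.38^3 = 259.694072
Resistance:
R = 150.2613 / 259.694072
= 0.5786 Ns^2/m^8
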